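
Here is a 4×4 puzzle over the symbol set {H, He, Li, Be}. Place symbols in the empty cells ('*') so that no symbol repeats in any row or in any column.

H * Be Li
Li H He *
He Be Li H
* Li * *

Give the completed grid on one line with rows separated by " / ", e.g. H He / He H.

H He Be Li / Li H He Be / He Be Li H / Be Li H He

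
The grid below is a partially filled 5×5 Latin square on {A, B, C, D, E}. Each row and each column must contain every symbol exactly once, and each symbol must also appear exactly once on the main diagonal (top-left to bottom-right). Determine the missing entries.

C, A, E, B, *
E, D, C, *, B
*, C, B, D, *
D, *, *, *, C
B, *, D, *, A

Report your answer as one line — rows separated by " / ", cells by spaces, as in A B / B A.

C A E B D / E D C A B / A C B D E / D B A E C / B E D C A

(r1,c5) = D
(r2,c4) = A
(r3,c1) = A
(r3,c5) = E
(r4,c3) = A
(r4,c4) = E
(r5,c2) = E
(r5,c4) = C
(r4,c2) = B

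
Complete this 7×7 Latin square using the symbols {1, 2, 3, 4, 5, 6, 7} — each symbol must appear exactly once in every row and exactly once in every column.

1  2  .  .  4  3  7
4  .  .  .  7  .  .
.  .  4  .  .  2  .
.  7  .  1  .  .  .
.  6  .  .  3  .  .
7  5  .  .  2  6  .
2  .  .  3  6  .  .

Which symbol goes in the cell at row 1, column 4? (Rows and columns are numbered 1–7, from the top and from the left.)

row 4 has {1,7}; column 5 has {2,3,4,6,7} — only 5 is left for (r4,c5).
row 4 has {1,5,7}; column 6 has {2,3,6} — only 4 is left for (r4,c6).
row 5 has {3,6}; column 1 has {1,2,4,7} — only 5 is left for (r5,c1).
row 6 has {2,5,6,7}; column 4 has {1,3} — only 4 is left for (r6,c4).
row 3 has {2,4}; column 5 has {2,3,4,5,6,7} — only 1 is left for (r3,c5).
row 3 has {1,2,4}; column 2 has {2,5,6,7} — only 3 is left for (r3,c2).
row 2 has {4,7}; column 2 has {2,3,5,6,7} — only 1 is left for (r2,c2).
row 2 has {1,4,7}; column 6 has {2,3,4,6} — only 5 is left for (r2,c6).
row 3 has {1,2,3,4}; column 1 has {1,2,4,5,7} — only 6 is left for (r3,c1).
row 3 has {1,2,3,4,6}; column 7 has {7} — only 5 is left for (r3,c7).
row 4 has {1,4,5,7}; column 1 has {1,2,4,5,6,7} — only 3 is left for (r4,c1).
row 7 has {2,3,6}; column 2 has {1,2,3,5,6,7} — only 4 is left for (r7,c2).
row 7 has {2,3,4,6}; column 7 has {5,7} — only 1 is left for (r7,c7).
row 3 has {1,2,3,4,5,6}; column 4 has {1,3,4} — only 7 is left for (r3,c4).
row 5 has {3,5,6}; column 4 has {1,3,4,7} — only 2 is left for (r5,c4).
row 5 has {2,3,5,6}; column 7 has {1,5,7} — only 4 is left for (r5,c7).
row 6 has {2,4,5,6,7}; column 7 has {1,4,5,7} — only 3 is left for (r6,c7).
row 7 has {1,2,3,4,6}; column 6 has {2,3,4,5,6} — only 7 is left for (r7,c6).
row 2 has {1,4,5,7}; column 4 has {1,2,3,4,7} — only 6 is left for (r2,c4).
row 2 has {1,4,5,6,7}; column 7 has {1,3,4,5,7} — only 2 is left for (r2,c7).
row 4 has {1,3,4,5,7}; column 7 has {1,2,3,4,5,7} — only 6 is left for (r4,c7).
row 5 has {2,3,4,5,6}; column 6 has {2,3,4,5,6,7} — only 1 is left for (r5,c6).
row 6 has {2,3,4,5,6,7}; column 3 has {4} — only 1 is left for (r6,c3).
row 7 has {1,2,3,4,6,7}; column 3 has {1,4} — only 5 is left for (r7,c3).
row 1 has {1,2,3,4,7}; column 3 has {1,4,5} — only 6 is left for (r1,c3).
row 1 has {1,2,3,4,6,7}; column 4 has {1,2,3,4,6,7} — only 5 is left for (r1,c4).

5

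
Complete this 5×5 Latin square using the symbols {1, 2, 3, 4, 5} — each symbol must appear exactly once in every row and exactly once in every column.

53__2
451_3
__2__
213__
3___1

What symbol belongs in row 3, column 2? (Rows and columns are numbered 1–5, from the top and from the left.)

(r1,c3) = 4
(r1,c4) = 1
(r2,c4) = 2
(r3,c1) = 1
(r3,c2) = 4

4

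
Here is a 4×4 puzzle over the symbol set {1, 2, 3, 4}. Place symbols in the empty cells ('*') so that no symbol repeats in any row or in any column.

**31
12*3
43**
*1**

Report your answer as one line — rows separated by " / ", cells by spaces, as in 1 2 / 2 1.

row 1 has {1,3}; column 1 has {1,4} — only 2 is left for (r1,c1).
row 1 has {1,2,3}; column 2 has {1,2,3} — only 4 is left for (r1,c2).
row 2 has {1,2,3}; column 3 has {3} — only 4 is left for (r2,c3).
row 3 has {3,4}; column 4 has {1,3} — only 2 is left for (r3,c4).
row 4 has {1}; column 1 has {1,2,4} — only 3 is left for (r4,c1).
row 4 has {1,3}; column 3 has {3,4} — only 2 is left for (r4,c3).
row 4 has {1,2,3}; column 4 has {1,2,3} — only 4 is left for (r4,c4).
row 3 has {2,3,4}; column 3 has {2,3,4} — only 1 is left for (r3,c3).

2 4 3 1 / 1 2 4 3 / 4 3 1 2 / 3 1 2 4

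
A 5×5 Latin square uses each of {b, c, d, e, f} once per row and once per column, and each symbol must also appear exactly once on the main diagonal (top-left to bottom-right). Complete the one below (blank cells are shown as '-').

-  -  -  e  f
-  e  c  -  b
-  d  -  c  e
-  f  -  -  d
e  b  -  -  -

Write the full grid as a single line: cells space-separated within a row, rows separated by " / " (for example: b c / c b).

d c b e f / f e c d b / b d f c e / c f e b d / e b d f c

(r1,c2) = c
(r4,c4) = b
(r5,c5) = c
(r1,c1) = d
(r1,c3) = b
(r2,c1) = f
(r2,c4) = d
(r3,c1) = b
(r3,c3) = f
(r4,c1) = c
(r4,c3) = e
(r5,c3) = d
(r5,c4) = f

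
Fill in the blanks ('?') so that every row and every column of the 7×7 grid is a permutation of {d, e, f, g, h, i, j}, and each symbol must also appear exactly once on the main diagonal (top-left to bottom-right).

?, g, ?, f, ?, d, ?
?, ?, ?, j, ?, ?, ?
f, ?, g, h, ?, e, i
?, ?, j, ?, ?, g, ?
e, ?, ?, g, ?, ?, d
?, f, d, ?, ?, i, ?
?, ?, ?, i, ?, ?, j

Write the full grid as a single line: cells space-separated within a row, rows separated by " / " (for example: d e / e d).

h g i f j d e / d e f j i h g / f j g h d e i / i h j d e g f / e i h g f j d / j f d e g i h / g d e i h f j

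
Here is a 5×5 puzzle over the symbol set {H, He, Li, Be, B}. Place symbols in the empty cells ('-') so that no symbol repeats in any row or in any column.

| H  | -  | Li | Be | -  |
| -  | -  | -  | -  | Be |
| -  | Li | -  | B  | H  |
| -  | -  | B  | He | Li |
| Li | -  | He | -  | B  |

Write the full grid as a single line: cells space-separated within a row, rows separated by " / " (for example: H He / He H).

H B Li Be He / B He H Li Be / He Li Be B H / Be H B He Li / Li Be He H B

(r1,c5) = He
(r2,c3) = H
(r2,c4) = Li
(r3,c3) = Be
(r4,c1) = Be
(r4,c2) = H
(r5,c2) = Be
(r5,c4) = H
(r1,c2) = B
(r2,c2) = He
(r3,c1) = He
(r2,c1) = B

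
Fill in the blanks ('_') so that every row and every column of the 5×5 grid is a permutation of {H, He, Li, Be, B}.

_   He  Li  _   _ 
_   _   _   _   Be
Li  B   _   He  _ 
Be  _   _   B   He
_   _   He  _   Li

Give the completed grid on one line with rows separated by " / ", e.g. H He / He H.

H He Li Be B / He H B Li Be / Li B Be He H / Be Li H B He / B Be He H Li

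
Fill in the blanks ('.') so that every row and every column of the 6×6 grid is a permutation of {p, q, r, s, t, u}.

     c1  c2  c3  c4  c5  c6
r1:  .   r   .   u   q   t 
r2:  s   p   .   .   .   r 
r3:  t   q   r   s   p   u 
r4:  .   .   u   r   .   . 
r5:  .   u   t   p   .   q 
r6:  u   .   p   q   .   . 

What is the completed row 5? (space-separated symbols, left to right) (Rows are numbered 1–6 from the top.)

r u t p s q

Cell (r1,c1): row 1 has {q,r,t,u}; column 1 has {s,t,u} → p.
Cell (r1,c3): row 1 has {p,q,r,t,u}; column 3 has {p,r,t,u} → s.
Cell (r2,c3): row 2 has {p,r,s}; column 3 has {p,r,s,t,u} → q.
Cell (r2,c4): row 2 has {p,q,r,s}; column 4 has {p,q,r,s,u} → t.
Cell (r2,c5): row 2 has {p,q,r,s,t}; column 5 has {p,q} → u.
Cell (r4,c1): row 4 has {r,u}; column 1 has {p,s,t,u} → q.
Cell (r5,c1): row 5 has {p,q,t,u}; column 1 has {p,q,s,t,u} → r.
Cell (r5,c5): row 5 has {p,q,r,t,u}; column 5 has {p,q,u} → s.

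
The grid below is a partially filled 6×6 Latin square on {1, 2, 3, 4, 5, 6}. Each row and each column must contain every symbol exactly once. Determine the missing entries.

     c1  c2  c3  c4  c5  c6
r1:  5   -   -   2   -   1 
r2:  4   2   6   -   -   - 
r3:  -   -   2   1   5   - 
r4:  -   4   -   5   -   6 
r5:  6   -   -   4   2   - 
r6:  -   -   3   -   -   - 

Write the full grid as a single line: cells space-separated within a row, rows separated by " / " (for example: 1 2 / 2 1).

(r1,c3): row 1 has {1,2,5}; column 3 has {2,3,6}, so it must be 4.
(r2,c4): row 2 has {2,4,6}; column 4 has {1,2,4,5}, so it must be 3.
(r2,c5): row 2 has {2,3,4,6}; column 5 has {2,5}, so it must be 1.
(r2,c6): row 2 has {1,2,3,4,6}; column 6 has {1,6}, so it must be 5.
(r3,c1): row 3 has {1,2,5}; column 1 has {4,5,6}, so it must be 3.
(r3,c2): row 3 has {1,2,3,5}; column 2 has {2,4}, so it must be 6.
(r3,c6): row 3 has {1,2,3,5,6}; column 6 has {1,5,6}, so it must be 4.
(r4,c3): row 4 has {4,5,6}; column 3 has {2,3,4,6}, so it must be 1.
(r4,c5): row 4 has {1,4,5,6}; column 5 has {1,2,5}, so it must be 3.
(r5,c3): row 5 has {2,4,6}; column 3 has {1,2,3,4,6}, so it must be 5.
(r5,c6): row 5 has {2,4,5,6}; column 6 has {1,4,5,6}, so it must be 3.
(r6,c4): row 6 has {3}; column 4 has {1,2,3,4,5}, so it must be 6.
(r6,c5): row 6 has {3,6}; column 5 has {1,2,3,5}, so it must be 4.
(r6,c6): row 6 has {3,4,6}; column 6 has {1,3,4,5,6}, so it must be 2.
(r1,c2): row 1 has {1,2,4,5}; column 2 has {2,4,6}, so it must be 3.
(r1,c5): row 1 has {1,2,3,4,5}; column 5 has {1,2,3,4,5}, so it must be 6.
(r4,c1): row 4 has {1,3,4,5,6}; column 1 has {3,4,5,6}, so it must be 2.
(r5,c2): row 5 has {2,3,4,5,6}; column 2 has {2,3,4,6}, so it must be 1.
(r6,c1): row 6 has {2,3,4,6}; column 1 has {2,3,4,5,6}, so it must be 1.
(r6,c2): row 6 has {1,2,3,4,6}; column 2 has {1,2,3,4,6}, so it must be 5.

5 3 4 2 6 1 / 4 2 6 3 1 5 / 3 6 2 1 5 4 / 2 4 1 5 3 6 / 6 1 5 4 2 3 / 1 5 3 6 4 2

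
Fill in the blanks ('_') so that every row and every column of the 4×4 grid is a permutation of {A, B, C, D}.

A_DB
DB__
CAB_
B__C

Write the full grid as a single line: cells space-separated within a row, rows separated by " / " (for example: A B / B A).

At row 1, column 2: row 1 has {A,B,D}; column 2 has {A,B}; that leaves C.
At row 2, column 4: row 2 has {B,D}; column 4 has {B,C}; that leaves A.
At row 3, column 4: row 3 has {A,B,C}; column 4 has {A,B,C}; that leaves D.
At row 4, column 2: row 4 has {B,C}; column 2 has {A,B,C}; that leaves D.
At row 4, column 3: row 4 has {B,C,D}; column 3 has {B,D}; that leaves A.
At row 2, column 3: row 2 has {A,B,D}; column 3 has {A,B,D}; that leaves C.

A C D B / D B C A / C A B D / B D A C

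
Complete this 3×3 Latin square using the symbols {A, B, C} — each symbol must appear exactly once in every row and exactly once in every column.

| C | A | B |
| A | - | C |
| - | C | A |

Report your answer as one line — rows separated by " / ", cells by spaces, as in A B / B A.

C A B / A B C / B C A

(r2,c2): row 2 has {A,C}; column 2 has {A,C}, so it must be B.
(r3,c1): row 3 has {A,C}; column 1 has {A,C}, so it must be B.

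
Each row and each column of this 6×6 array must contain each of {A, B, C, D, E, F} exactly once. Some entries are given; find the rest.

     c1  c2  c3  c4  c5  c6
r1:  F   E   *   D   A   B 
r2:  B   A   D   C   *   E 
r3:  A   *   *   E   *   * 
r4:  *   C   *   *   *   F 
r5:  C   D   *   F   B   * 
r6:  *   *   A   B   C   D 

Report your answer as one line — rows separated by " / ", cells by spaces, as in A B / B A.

(r1,c3): row 1 has {A,B,D,E,F}; column 3 has {A,D}, so it must be C.
(r2,c5): row 2 has {A,B,C,D,E}; column 5 has {A,B,C}, so it must be F.
(r3,c5): row 3 has {A,E}; column 5 has {A,B,C,F}, so it must be D.
(r3,c6): row 3 has {A,D,E}; column 6 has {B,D,E,F}, so it must be C.
(r4,c4): row 4 has {C,F}; column 4 has {B,C,D,E,F}, so it must be A.
(r4,c5): row 4 has {A,C,F}; column 5 has {A,B,C,D,F}, so it must be E.
(r5,c3): row 5 has {B,C,D,F}; column 3 has {A,C,D}, so it must be E.
(r5,c6): row 5 has {B,C,D,E,F}; column 6 has {B,C,D,E,F}, so it must be A.
(r6,c1): row 6 has {A,B,C,D}; column 1 has {A,B,C,F}, so it must be E.
(r6,c2): row 6 has {A,B,C,D,E}; column 2 has {A,C,D,E}, so it must be F.
(r3,c2): row 3 has {A,C,D,E}; column 2 has {A,C,D,E,F}, so it must be B.
(r3,c3): row 3 has {A,B,C,D,E}; column 3 has {A,C,D,E}, so it must be F.
(r4,c1): row 4 has {A,C,E,F}; column 1 has {A,B,C,E,F}, so it must be D.
(r4,c3): row 4 has {A,C,D,E,F}; column 3 has {A,C,D,E,F}, so it must be B.

F E C D A B / B A D C F E / A B F E D C / D C B A E F / C D E F B A / E F A B C D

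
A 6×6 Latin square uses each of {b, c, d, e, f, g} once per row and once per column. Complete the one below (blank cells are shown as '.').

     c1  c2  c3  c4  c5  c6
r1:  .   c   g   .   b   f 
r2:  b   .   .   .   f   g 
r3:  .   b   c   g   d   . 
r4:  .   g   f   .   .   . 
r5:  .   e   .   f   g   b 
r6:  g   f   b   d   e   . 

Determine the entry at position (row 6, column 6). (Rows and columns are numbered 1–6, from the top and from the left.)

c

(r1,c4) = e
(r2,c2) = d
(r2,c3) = e
(r2,c4) = c
(r3,c6) = e
(r4,c4) = b
(r4,c5) = c
(r4,c6) = d
(r5,c3) = d
(r6,c6) = c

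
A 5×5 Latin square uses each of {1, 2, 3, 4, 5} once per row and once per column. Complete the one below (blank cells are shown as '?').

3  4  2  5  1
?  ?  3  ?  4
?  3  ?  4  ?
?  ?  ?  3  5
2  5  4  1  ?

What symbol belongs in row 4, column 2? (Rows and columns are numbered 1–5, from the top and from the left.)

Cell (r2,c4): row 2 has {3,4}; column 4 has {1,3,4,5} → 2.
Cell (r3,c5): row 3 has {3,4}; column 5 has {1,4,5} → 2.
Cell (r4,c3): row 4 has {3,5}; column 3 has {2,3,4} → 1.
Cell (r5,c5): row 5 has {1,2,4,5}; column 5 has {1,2,4,5} → 3.
Cell (r2,c2): row 2 has {2,3,4}; column 2 has {3,4,5} → 1.
Cell (r3,c3): row 3 has {2,3,4}; column 3 has {1,2,3,4} → 5.
Cell (r4,c1): row 4 has {1,3,5}; column 1 has {2,3} → 4.
Cell (r4,c2): row 4 has {1,3,4,5}; column 2 has {1,3,4,5} → 2.

2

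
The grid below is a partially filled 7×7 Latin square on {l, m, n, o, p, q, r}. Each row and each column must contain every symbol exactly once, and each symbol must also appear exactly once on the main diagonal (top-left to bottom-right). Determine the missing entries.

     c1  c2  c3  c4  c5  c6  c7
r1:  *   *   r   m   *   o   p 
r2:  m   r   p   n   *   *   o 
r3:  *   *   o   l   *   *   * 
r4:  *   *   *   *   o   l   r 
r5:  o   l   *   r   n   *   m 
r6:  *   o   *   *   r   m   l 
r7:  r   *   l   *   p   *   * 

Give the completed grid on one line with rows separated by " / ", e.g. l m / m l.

(r2,c6) = q
(r5,c3) = q
(r5,c6) = p
(r6,c3) = n
(r7,c6) = n
(r7,c7) = q
(r1,c1) = l
(r1,c5) = q
(r2,c5) = l
(r3,c5) = m
(r3,c6) = r
(r3,c7) = n
(r4,c3) = m
(r4,c4) = p
(r6,c4) = q
(r7,c2) = m
(r7,c4) = o
(r1,c2) = n
(r4,c2) = q
(r6,c1) = p
(r3,c1) = q
(r3,c2) = p
(r4,c1) = n

l n r m q o p / m r p n l q o / q p o l m r n / n q m p o l r / o l q r n p m / p o n q r m l / r m l o p n q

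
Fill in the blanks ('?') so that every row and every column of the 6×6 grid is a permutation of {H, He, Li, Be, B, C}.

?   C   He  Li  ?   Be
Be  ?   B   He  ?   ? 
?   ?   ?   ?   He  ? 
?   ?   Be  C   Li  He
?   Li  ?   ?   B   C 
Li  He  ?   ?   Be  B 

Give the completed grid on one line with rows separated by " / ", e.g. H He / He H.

B C He Li H Be / Be H B He C Li / C Be Li B He H / H B Be C Li He / He Li H Be B C / Li He C H Be B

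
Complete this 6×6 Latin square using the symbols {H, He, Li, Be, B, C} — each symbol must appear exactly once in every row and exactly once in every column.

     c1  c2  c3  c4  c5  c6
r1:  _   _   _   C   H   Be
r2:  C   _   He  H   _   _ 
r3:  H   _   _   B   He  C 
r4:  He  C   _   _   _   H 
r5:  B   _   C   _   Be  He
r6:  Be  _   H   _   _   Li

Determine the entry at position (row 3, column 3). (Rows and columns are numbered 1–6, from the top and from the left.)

Be

At row 1, column 1: row 1 has {H,Be,C}; column 1 has {H,He,Be,B,C}; that leaves Li.
At row 1, column 3: row 1 has {H,Li,Be,C}; column 3 has {H,He,C}; that leaves B.
At row 2, column 6: row 2 has {H,He,C}; column 6 has {H,He,Li,Be,C}; that leaves B.
At row 5, column 4: row 5 has {He,Be,B,C}; column 4 has {H,B,C}; that leaves Li.
At row 6, column 4: row 6 has {H,Li,Be}; column 4 has {H,Li,B,C}; that leaves He.
At row 1, column 2: row 1 has {H,Li,Be,B,C}; column 2 has {C}; that leaves He.
At row 2, column 5: row 2 has {H,He,B,C}; column 5 has {H,He,Be}; that leaves Li.
At row 4, column 4: row 4 has {H,He,C}; column 4 has {H,He,Li,B,C}; that leaves Be.
At row 4, column 5: row 4 has {H,He,Be,C}; column 5 has {H,He,Li,Be}; that leaves B.
At row 5, column 2: row 5 has {He,Li,Be,B,C}; column 2 has {He,C}; that leaves H.
At row 6, column 2: row 6 has {H,He,Li,Be}; column 2 has {H,He,C}; that leaves B.
At row 6, column 5: row 6 has {H,He,Li,Be,B}; column 5 has {H,He,Li,Be,B}; that leaves C.
At row 2, column 2: row 2 has {H,He,Li,B,C}; column 2 has {H,He,B,C}; that leaves Be.
At row 3, column 2: row 3 has {H,He,B,C}; column 2 has {H,He,Be,B,C}; that leaves Li.
At row 3, column 3: row 3 has {H,He,Li,B,C}; column 3 has {H,He,B,C}; that leaves Be.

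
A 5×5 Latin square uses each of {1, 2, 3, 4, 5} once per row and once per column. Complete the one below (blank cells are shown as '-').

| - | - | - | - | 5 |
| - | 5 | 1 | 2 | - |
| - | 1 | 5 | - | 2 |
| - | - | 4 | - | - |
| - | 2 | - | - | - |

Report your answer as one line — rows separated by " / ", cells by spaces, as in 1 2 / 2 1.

(r4,c2) = 3
(r4,c5) = 1
(r5,c3) = 3
(r5,c5) = 4
(r1,c2) = 4
(r1,c3) = 2
(r2,c5) = 3
(r4,c4) = 5
(r5,c4) = 1
(r1,c4) = 3
(r2,c1) = 4
(r3,c1) = 3
(r3,c4) = 4
(r4,c1) = 2
(r5,c1) = 5
(r1,c1) = 1

1 4 2 3 5 / 4 5 1 2 3 / 3 1 5 4 2 / 2 3 4 5 1 / 5 2 3 1 4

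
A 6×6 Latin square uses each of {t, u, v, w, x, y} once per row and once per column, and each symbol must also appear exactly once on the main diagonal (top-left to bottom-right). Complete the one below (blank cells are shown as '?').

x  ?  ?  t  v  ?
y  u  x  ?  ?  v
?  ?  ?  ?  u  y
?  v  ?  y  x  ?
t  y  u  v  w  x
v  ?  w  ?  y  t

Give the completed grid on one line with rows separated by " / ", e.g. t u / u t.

x w y t v u / y u x w t v / w t v x u y / u v t y x w / t y u v w x / v x w u y t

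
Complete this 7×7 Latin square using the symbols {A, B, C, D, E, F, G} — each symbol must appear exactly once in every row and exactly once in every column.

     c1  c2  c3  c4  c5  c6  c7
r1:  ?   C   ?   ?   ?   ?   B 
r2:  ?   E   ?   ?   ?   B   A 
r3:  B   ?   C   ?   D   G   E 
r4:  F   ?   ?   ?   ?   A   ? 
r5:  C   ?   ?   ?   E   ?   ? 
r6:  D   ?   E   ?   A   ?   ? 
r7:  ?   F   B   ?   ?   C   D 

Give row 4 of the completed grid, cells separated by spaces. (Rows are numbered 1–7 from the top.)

F D G E B A C

row 2 has {A,B,E}; column 1 has {B,C,D,F} — only G is left for (r2,c1).
row 3 has {B,C,D,E,G}; column 2 has {C,E,F} — only A is left for (r3,c2).
row 3 has {A,B,C,D,E,G}; column 4 is empty so far — only F is left for (r3,c4).
row 6 has {A,D,E}; column 6 has {A,B,C,G} — only F is left for (r6,c6).
row 7 has {B,C,D,F}; column 5 has {A,D,E} — only G is left for (r7,c5).
row 1 has {B,C}; column 5 has {A,D,E,G} — only F is left for (r1,c5).
row 2 has {A,B,E,G}; column 5 has {A,D,E,F,G} — only C is left for (r2,c5).
row 4 has {A,F}; column 5 has {A,C,D,E,F,G} — only B is left for (r4,c5).
row 5 has {C,E}; column 6 has {A,B,C,F,G} — only D is left for (r5,c6).
row 1 has {B,C,F}; column 6 has {A,B,C,D,F,G} — only E is left for (r1,c6).
row 2 has {A,B,C,E,G}; column 4 has {F} — only D is left for (r2,c4).
row 1 has {B,C,E,F}; column 1 has {B,C,D,F,G} — only A is left for (r1,c1).
row 1 has {A,B,C,E,F}; column 4 has {D,F} — only G is left for (r1,c4).
row 2 has {A,B,C,D,E,G}; column 3 has {B,C,E} — only F is left for (r2,c3).
row 7 has {B,C,D,F,G}; column 1 has {A,B,C,D,F,G} — only E is left for (r7,c1).
row 7 has {B,C,D,E,F,G}; column 4 has {D,F,G} — only A is left for (r7,c4).
row 1 has {A,B,C,E,F,G}; column 3 has {B,C,E,F} — only D is left for (r1,c3).
row 4 has {A,B,F}; column 3 has {B,C,D,E,F} — only G is left for (r4,c3).
row 4 has {A,B,F,G}; column 7 has {A,B,D,E} — only C is left for (r4,c7).
row 5 has {C,D,E}; column 3 has {B,C,D,E,F,G} — only A is left for (r5,c3).
row 5 has {A,C,D,E}; column 4 has {A,D,F,G} — only B is left for (r5,c4).
row 6 has {A,D,E,F}; column 4 has {A,B,D,F,G} — only C is left for (r6,c4).
row 6 has {A,C,D,E,F}; column 7 has {A,B,C,D,E} — only G is left for (r6,c7).
row 4 has {A,B,C,F,G}; column 2 has {A,C,E,F} — only D is left for (r4,c2).
row 4 has {A,B,C,D,F,G}; column 4 has {A,B,C,D,F,G} — only E is left for (r4,c4).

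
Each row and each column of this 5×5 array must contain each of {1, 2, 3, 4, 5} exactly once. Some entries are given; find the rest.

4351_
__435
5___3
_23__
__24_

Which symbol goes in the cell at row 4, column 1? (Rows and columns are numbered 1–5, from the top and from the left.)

1

row 1 has {1,3,4,5}; column 5 has {3,5} — only 2 is left for (r1,c5).
row 2 has {3,4,5}; column 2 has {2,3} — only 1 is left for (r2,c2).
row 3 has {3,5}; column 2 has {1,2,3} — only 4 is left for (r3,c2).
row 3 has {3,4,5}; column 3 has {2,3,4,5} — only 1 is left for (r3,c3).
row 3 has {1,3,4,5}; column 4 has {1,3,4} — only 2 is left for (r3,c4).
row 4 has {2,3}; column 1 has {4,5} — only 1 is left for (r4,c1).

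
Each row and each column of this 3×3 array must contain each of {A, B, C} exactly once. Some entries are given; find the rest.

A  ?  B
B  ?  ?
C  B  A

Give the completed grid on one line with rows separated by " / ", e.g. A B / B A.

A C B / B A C / C B A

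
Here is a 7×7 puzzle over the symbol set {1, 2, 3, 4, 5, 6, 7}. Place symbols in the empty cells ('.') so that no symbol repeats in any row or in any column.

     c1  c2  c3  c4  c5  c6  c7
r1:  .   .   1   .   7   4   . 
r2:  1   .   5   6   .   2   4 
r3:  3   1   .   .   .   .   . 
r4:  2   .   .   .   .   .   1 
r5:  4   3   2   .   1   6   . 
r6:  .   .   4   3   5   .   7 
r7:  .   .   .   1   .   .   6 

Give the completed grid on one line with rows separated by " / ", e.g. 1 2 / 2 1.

(r2,c2) = 7
(r2,c5) = 3
(r5,c7) = 5
(r6,c1) = 6
(r6,c2) = 2
(r6,c6) = 1
(r1,c1) = 5
(r1,c2) = 6
(r1,c4) = 2
(r1,c7) = 3
(r3,c7) = 2
(r5,c4) = 7
(r7,c1) = 7
(r7,c3) = 3
(r7,c6) = 5
(r3,c6) = 7
(r4,c6) = 3
(r7,c2) = 4
(r7,c5) = 2
(r3,c3) = 6
(r3,c5) = 4
(r4,c2) = 5
(r4,c3) = 7
(r4,c4) = 4
(r4,c5) = 6
(r3,c4) = 5

5 6 1 2 7 4 3 / 1 7 5 6 3 2 4 / 3 1 6 5 4 7 2 / 2 5 7 4 6 3 1 / 4 3 2 7 1 6 5 / 6 2 4 3 5 1 7 / 7 4 3 1 2 5 6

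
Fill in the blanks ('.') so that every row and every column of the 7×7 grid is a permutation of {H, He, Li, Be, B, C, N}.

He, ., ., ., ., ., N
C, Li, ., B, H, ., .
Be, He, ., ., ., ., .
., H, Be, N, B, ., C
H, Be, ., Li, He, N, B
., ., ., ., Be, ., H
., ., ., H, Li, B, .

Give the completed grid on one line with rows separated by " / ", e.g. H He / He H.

He B H Be C Li N / C Li N B H Be He / Be He B C N H Li / Li H Be N B He C / H Be C Li He N B / B N Li He Be C H / N C He H Li B Be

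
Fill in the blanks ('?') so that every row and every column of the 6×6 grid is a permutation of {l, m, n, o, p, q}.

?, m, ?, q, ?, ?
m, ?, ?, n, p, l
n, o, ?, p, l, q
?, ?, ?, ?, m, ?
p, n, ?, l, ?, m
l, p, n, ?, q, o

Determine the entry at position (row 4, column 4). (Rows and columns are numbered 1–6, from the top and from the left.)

o

(r1,c1): row 1 has {m,q}; column 1 has {l,m,n,p}, so it must be o.
(r1,c5): row 1 has {m,o,q}; column 5 has {l,m,p,q}, so it must be n.
(r1,c6): row 1 has {m,n,o,q}; column 6 has {l,m,o,q}, so it must be p.
(r2,c2): row 2 has {l,m,n,p}; column 2 has {m,n,o,p}, so it must be q.
(r2,c3): row 2 has {l,m,n,p,q}; column 3 has {n}, so it must be o.
(r3,c3): row 3 has {l,n,o,p,q}; column 3 has {n,o}, so it must be m.
(r4,c1): row 4 has {m}; column 1 has {l,m,n,o,p}, so it must be q.
(r4,c2): row 4 has {m,q}; column 2 has {m,n,o,p,q}, so it must be l.
(r4,c3): row 4 has {l,m,q}; column 3 has {m,n,o}, so it must be p.
(r4,c4): row 4 has {l,m,p,q}; column 4 has {l,n,p,q}, so it must be o.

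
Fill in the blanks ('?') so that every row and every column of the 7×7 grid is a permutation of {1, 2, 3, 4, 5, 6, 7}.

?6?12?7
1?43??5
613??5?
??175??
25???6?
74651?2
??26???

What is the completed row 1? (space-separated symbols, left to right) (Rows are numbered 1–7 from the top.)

3 6 5 1 2 4 7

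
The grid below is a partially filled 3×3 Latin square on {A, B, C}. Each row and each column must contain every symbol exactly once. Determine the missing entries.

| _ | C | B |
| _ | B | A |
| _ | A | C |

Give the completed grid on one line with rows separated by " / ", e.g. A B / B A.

row 1 has {B,C}; column 1 is empty so far — only A is left for (r1,c1).
row 2 has {A,B}; column 1 has {A} — only C is left for (r2,c1).
row 3 has {A,C}; column 1 has {A,C} — only B is left for (r3,c1).

A C B / C B A / B A C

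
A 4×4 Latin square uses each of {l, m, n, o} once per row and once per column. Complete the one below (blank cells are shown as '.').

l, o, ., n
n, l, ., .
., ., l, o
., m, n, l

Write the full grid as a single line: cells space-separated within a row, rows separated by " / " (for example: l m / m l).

l o m n / n l o m / m n l o / o m n l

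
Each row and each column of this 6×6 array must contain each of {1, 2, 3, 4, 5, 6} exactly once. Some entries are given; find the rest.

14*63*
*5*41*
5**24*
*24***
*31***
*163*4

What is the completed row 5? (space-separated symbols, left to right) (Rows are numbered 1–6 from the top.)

4 3 1 5 2 6

(r3,c2): row 3 has {2,4,5}; column 2 has {1,2,3,4,5}, so it must be 6.
(r3,c3): row 3 has {2,4,5,6}; column 3 has {1,4,6}, so it must be 3.
(r3,c6): row 3 has {2,3,4,5,6}; column 6 has {4}, so it must be 1.
(r5,c4): row 5 has {1,3}; column 4 has {2,3,4,6}, so it must be 5.
(r6,c1): row 6 has {1,3,4,6}; column 1 has {1,5}, so it must be 2.
(r6,c5): row 6 has {1,2,3,4,6}; column 5 has {1,3,4}, so it must be 5.
(r2,c3): row 2 has {1,4,5}; column 3 has {1,3,4,6}, so it must be 2.
(r4,c4): row 4 has {2,4}; column 4 has {2,3,4,5,6}, so it must be 1.
(r4,c5): row 4 has {1,2,4}; column 5 has {1,3,4,5}, so it must be 6.
(r5,c5): row 5 has {1,3,5}; column 5 has {1,3,4,5,6}, so it must be 2.
(r5,c6): row 5 has {1,2,3,5}; column 6 has {1,4}, so it must be 6.
(r1,c3): row 1 has {1,3,4,6}; column 3 has {1,2,3,4,6}, so it must be 5.
(r1,c6): row 1 has {1,3,4,5,6}; column 6 has {1,4,6}, so it must be 2.
(r2,c6): row 2 has {1,2,4,5}; column 6 has {1,2,4,6}, so it must be 3.
(r4,c1): row 4 has {1,2,4,6}; column 1 has {1,2,5}, so it must be 3.
(r4,c6): row 4 has {1,2,3,4,6}; column 6 has {1,2,3,4,6}, so it must be 5.
(r5,c1): row 5 has {1,2,3,5,6}; column 1 has {1,2,3,5}, so it must be 4.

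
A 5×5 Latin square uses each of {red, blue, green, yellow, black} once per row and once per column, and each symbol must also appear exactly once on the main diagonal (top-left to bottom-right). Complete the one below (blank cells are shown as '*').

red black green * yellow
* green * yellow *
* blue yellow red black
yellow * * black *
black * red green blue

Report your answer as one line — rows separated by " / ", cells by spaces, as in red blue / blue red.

red black green blue yellow / blue green black yellow red / green blue yellow red black / yellow red blue black green / black yellow red green blue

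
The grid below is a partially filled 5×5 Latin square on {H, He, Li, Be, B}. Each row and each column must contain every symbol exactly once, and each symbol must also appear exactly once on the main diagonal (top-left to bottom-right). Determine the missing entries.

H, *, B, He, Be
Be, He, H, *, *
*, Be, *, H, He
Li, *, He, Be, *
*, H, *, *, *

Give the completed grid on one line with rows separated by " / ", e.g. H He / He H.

H Li B He Be / Be He H B Li / B Be Li H He / Li B He Be H / He H Be Li B

(r1,c2): row 1 has {H,He,Be,B}; column 2 has {H,He,Be}, so it must be Li.
(r3,c1): row 3 has {H,He,Be}; column 1 has {H,Li,Be}, so it must be B.
(r3,c3): row 3 has {H,He,Be,B}; column 3 has {H,He,B}; the diagonal has {H,He,Be}, so it must be Li.
(r4,c2): row 4 has {He,Li,Be}; column 2 has {H,He,Li,Be}, so it must be B.
(r4,c5): row 4 has {He,Li,Be,B}; column 5 has {He,Be}, so it must be H.
(r5,c1): row 5 has {H}; column 1 has {H,Li,Be,B}, so it must be He.
(r5,c3): row 5 has {H,He}; column 3 has {H,He,Li,B}, so it must be Be.
(r5,c5): row 5 has {H,He,Be}; column 5 has {H,He,Be}; the diagonal has {H,He,Li,Be}, so it must be B.
(r2,c5): row 2 has {H,He,Be}; column 5 has {H,He,Be,B}, so it must be Li.
(r5,c4): row 5 has {H,He,Be,B}; column 4 has {H,He,Be}, so it must be Li.
(r2,c4): row 2 has {H,He,Li,Be}; column 4 has {H,He,Li,Be}, so it must be B.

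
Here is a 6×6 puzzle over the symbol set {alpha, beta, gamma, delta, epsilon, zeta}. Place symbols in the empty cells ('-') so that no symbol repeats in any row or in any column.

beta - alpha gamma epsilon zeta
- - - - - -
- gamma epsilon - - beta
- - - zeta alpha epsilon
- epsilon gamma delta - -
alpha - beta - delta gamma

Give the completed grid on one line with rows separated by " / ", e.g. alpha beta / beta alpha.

beta delta alpha gamma epsilon zeta / epsilon alpha zeta beta gamma delta / delta gamma epsilon alpha zeta beta / gamma beta delta zeta alpha epsilon / zeta epsilon gamma delta beta alpha / alpha zeta beta epsilon delta gamma

At row 1, column 2: row 1 has {alpha,beta,gamma,epsilon,zeta}; column 2 has {gamma,epsilon}; that leaves delta.
At row 3, column 4: row 3 has {beta,gamma,epsilon}; column 4 has {gamma,delta,zeta}; that leaves alpha.
At row 3, column 5: row 3 has {alpha,beta,gamma,epsilon}; column 5 has {alpha,delta,epsilon}; that leaves zeta.
At row 4, column 2: row 4 has {alpha,epsilon,zeta}; column 2 has {gamma,delta,epsilon}; that leaves beta.
At row 4, column 3: row 4 has {alpha,beta,epsilon,zeta}; column 3 has {alpha,beta,gamma,epsilon}; that leaves delta.
At row 5, column 1: row 5 has {gamma,delta,epsilon}; column 1 has {alpha,beta}; that leaves zeta.
At row 5, column 5: row 5 has {gamma,delta,epsilon,zeta}; column 5 has {alpha,delta,epsilon,zeta}; that leaves beta.
At row 5, column 6: row 5 has {beta,gamma,delta,epsilon,zeta}; column 6 has {beta,gamma,epsilon,zeta}; that leaves alpha.
At row 6, column 2: row 6 has {alpha,beta,gamma,delta}; column 2 has {beta,gamma,delta,epsilon}; that leaves zeta.
At row 6, column 4: row 6 has {alpha,beta,gamma,delta,zeta}; column 4 has {alpha,gamma,delta,zeta}; that leaves epsilon.
At row 2, column 2: row 2 is empty so far; column 2 has {beta,gamma,delta,epsilon,zeta}; that leaves alpha.
At row 2, column 3: row 2 has {alpha}; column 3 has {alpha,beta,gamma,delta,epsilon}; that leaves zeta.
At row 2, column 4: row 2 has {alpha,zeta}; column 4 has {alpha,gamma,delta,epsilon,zeta}; that leaves beta.
At row 2, column 5: row 2 has {alpha,beta,zeta}; column 5 has {alpha,beta,delta,epsilon,zeta}; that leaves gamma.
At row 2, column 6: row 2 has {alpha,beta,gamma,zeta}; column 6 has {alpha,beta,gamma,epsilon,zeta}; that leaves delta.
At row 3, column 1: row 3 has {alpha,beta,gamma,epsilon,zeta}; column 1 has {alpha,beta,zeta}; that leaves delta.
At row 4, column 1: row 4 has {alpha,beta,delta,epsilon,zeta}; column 1 has {alpha,beta,delta,zeta}; that leaves gamma.
At row 2, column 1: row 2 has {alpha,beta,gamma,delta,zeta}; column 1 has {alpha,beta,gamma,delta,zeta}; that leaves epsilon.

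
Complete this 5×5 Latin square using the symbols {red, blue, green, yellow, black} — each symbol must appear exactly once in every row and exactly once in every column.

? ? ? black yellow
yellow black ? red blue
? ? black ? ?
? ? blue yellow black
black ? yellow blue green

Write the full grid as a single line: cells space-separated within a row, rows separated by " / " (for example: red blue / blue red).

Cell (r2,c3): row 2 has {red,blue,yellow,black}; column 3 has {blue,yellow,black} → green.
Cell (r3,c4): row 3 has {black}; column 4 has {red,blue,yellow,black} → green.
Cell (r3,c5): row 3 has {green,black}; column 5 has {blue,green,yellow,black} → red.
Cell (r5,c2): row 5 has {blue,green,yellow,black}; column 2 has {black} → red.
Cell (r1,c3): row 1 has {yellow,black}; column 3 has {blue,green,yellow,black} → red.
Cell (r3,c1): row 3 has {red,green,black}; column 1 has {yellow,black} → blue.
Cell (r3,c2): row 3 has {red,blue,green,black}; column 2 has {red,black} → yellow.
Cell (r4,c2): row 4 has {blue,yellow,black}; column 2 has {red,yellow,black} → green.
Cell (r1,c1): row 1 has {red,yellow,black}; column 1 has {blue,yellow,black} → green.
Cell (r1,c2): row 1 has {red,green,yellow,black}; column 2 has {red,green,yellow,black} → blue.
Cell (r4,c1): row 4 has {blue,green,yellow,black}; column 1 has {blue,green,yellow,black} → red.

green blue red black yellow / yellow black green red blue / blue yellow black green red / red green blue yellow black / black red yellow blue green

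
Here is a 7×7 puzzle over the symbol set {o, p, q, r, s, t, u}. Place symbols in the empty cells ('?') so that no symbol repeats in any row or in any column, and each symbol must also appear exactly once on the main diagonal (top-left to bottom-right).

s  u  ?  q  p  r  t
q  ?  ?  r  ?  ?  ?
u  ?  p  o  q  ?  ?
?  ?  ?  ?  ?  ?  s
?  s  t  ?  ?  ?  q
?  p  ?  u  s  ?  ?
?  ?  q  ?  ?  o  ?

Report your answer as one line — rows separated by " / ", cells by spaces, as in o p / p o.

s u o q p r t / q o s r u t p / u t p o q s r / r q u t o p s / o s t p r u q / t p r u s q o / p r q s t o u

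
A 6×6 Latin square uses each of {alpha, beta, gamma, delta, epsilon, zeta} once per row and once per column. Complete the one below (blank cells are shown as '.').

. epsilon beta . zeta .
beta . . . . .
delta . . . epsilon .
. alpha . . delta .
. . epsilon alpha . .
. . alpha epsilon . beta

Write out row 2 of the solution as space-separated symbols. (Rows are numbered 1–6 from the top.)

(r6,c5) = gamma
(r2,c5) = alpha
(r5,c5) = beta
(r6,c1) = zeta
(r6,c2) = delta
(r5,c1) = gamma
(r5,c2) = zeta
(r5,c6) = delta
(r1,c1) = alpha
(r1,c6) = gamma
(r2,c2) = gamma
(r3,c2) = beta
(r4,c1) = epsilon
(r4,c6) = zeta
(r1,c4) = delta
(r2,c4) = zeta
(r2,c6) = epsilon
(r3,c4) = gamma
(r3,c6) = alpha
(r4,c3) = gamma
(r4,c4) = beta
(r2,c3) = delta

beta gamma delta zeta alpha epsilon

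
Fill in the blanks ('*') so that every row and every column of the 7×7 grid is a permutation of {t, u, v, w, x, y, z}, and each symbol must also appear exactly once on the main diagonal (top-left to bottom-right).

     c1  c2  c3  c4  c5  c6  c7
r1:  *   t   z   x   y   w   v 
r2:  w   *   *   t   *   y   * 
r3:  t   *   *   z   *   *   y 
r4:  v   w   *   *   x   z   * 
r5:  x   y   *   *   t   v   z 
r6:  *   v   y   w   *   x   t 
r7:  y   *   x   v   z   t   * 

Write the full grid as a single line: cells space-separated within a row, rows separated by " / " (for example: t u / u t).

u t z x y w v / w z u t v y x / t x v z w u y / v w t y x z u / x y w u t v z / z v y w u x t / y u x v z t w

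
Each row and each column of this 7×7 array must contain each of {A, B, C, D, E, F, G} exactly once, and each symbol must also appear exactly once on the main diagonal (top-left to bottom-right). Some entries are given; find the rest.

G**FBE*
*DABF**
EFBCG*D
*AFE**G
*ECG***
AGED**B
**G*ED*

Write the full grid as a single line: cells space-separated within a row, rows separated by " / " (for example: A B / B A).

G C D F B E A / C D A B F G E / E F B C G A D / B A F E D C G / D E C G A B F / A G E D C F B / F B G A E D C

Cell (r1,c2): row 1 has {B,E,F,G}; column 2 has {A,D,E,F,G} → C.
Cell (r1,c3): row 1 has {B,C,E,F,G}; column 3 has {A,B,C,E,F,G} → D.
Cell (r1,c7): row 1 has {B,C,D,E,F,G}; column 7 has {B,D,G} → A.
Cell (r2,c1): row 2 has {A,B,D,F}; column 1 has {A,E,G} → C.
Cell (r2,c6): row 2 has {A,B,C,D,F}; column 6 has {D,E} → G.
Cell (r2,c7): row 2 has {A,B,C,D,F,G}; column 7 has {A,B,D,G} → E.
Cell (r3,c6): row 3 has {B,C,D,E,F,G}; column 6 has {D,E,G} → A.
Cell (r5,c5): row 5 has {C,E,G}; column 5 has {B,E,F,G}; the diagonal has {B,D,E,G} → A.
Cell (r5,c7): row 5 has {A,C,E,G}; column 7 has {A,B,D,E,G} → F.
Cell (r6,c5): row 6 has {A,B,D,E,G}; column 5 has {A,B,E,F,G} → C.
Cell (r6,c6): row 6 has {A,B,C,D,E,G}; column 6 has {A,D,E,G}; the diagonal has {A,B,D,E,G} → F.
Cell (r7,c2): row 7 has {D,E,G}; column 2 has {A,C,D,E,F,G} → B.
Cell (r7,c4): row 7 has {B,D,E,G}; column 4 has {B,C,D,E,F,G} → A.
Cell (r7,c7): row 7 has {A,B,D,E,G}; column 7 has {A,B,D,E,F,G}; the diagonal has {A,B,D,E,F,G} → C.
Cell (r4,c5): row 4 has {A,E,F,G}; column 5 has {A,B,C,E,F,G} → D.
Cell (r5,c6): row 5 has {A,C,E,F,G}; column 6 has {A,D,E,F,G} → B.
Cell (r7,c1): row 7 has {A,B,C,D,E,G}; column 1 has {A,C,E,G} → F.
Cell (r4,c1): row 4 has {A,D,E,F,G}; column 1 has {A,C,E,F,G} → B.
Cell (r4,c6): row 4 has {A,B,D,E,F,G}; column 6 has {A,B,D,E,F,G} → C.
Cell (r5,c1): row 5 has {A,B,C,E,F,G}; column 1 has {A,B,C,E,F,G} → D.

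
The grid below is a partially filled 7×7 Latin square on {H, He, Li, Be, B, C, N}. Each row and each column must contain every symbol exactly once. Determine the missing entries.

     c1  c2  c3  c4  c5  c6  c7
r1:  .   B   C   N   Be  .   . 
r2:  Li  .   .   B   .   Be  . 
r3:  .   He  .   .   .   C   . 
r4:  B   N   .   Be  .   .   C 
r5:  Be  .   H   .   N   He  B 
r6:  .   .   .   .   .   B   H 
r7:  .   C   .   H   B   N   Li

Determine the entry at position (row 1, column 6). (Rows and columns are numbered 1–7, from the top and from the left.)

Cell (r1,c7): row 1 has {Be,B,C,N}; column 7 has {H,Li,B,C} → He.
Cell (r2,c2): row 2 has {Li,Be,B}; column 2 has {He,B,C,N} → H.
Cell (r2,c7): row 2 has {H,Li,Be,B}; column 7 has {H,He,Li,B,C} → N.
Cell (r3,c4): row 3 has {He,C}; column 4 has {H,Be,B,N} → Li.
Cell (r3,c5): row 3 has {He,Li,C}; column 5 has {Be,B,N} → H.
Cell (r3,c7): row 3 has {H,He,Li,C}; column 7 has {H,He,Li,B,C,N} → Be.
Cell (r5,c2): row 5 has {H,He,Be,B,N}; column 2 has {H,He,B,C,N} → Li.
Cell (r5,c4): row 5 has {H,He,Li,Be,B,N}; column 4 has {H,Li,Be,B,N} → C.
Cell (r6,c2): row 6 has {H,B}; column 2 has {H,He,Li,B,C,N} → Be.
Cell (r6,c4): row 6 has {H,Be,B}; column 4 has {H,Li,Be,B,C,N} → He.
Cell (r7,c1): row 7 has {H,Li,B,C,N}; column 1 has {Li,Be,B} → He.
Cell (r7,c3): row 7 has {H,He,Li,B,C,N}; column 3 has {H,C} → Be.
Cell (r1,c1): row 1 has {He,Be,B,C,N}; column 1 has {He,Li,Be,B} → H.
Cell (r1,c6): row 1 has {H,He,Be,B,C,N}; column 6 has {He,Be,B,C,N} → Li.

Li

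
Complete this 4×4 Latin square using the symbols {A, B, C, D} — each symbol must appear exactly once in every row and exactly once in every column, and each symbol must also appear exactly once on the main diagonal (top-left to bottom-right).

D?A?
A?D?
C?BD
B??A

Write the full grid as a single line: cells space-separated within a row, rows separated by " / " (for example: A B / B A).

D B A C / A C D B / C A B D / B D C A

(r2,c2) = C
(r2,c4) = B
(r3,c2) = A
(r4,c2) = D
(r4,c3) = C
(r1,c2) = B
(r1,c4) = C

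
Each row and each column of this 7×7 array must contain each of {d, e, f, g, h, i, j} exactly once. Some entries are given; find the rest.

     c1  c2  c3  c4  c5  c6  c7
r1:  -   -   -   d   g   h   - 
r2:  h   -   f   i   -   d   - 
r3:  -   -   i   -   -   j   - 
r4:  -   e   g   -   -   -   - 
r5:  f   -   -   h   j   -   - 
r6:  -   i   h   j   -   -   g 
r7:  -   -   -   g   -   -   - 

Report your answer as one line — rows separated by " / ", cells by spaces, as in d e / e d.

i f j d g h e / h g f i e d j / g h i e d j f / j e g f h i d / f d e h j g i / d i h j f e g / e j d g i f h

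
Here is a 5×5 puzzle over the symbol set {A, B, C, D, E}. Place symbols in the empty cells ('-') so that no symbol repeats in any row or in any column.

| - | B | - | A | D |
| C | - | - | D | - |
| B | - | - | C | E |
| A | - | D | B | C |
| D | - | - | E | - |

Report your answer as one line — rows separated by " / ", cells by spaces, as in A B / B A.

E B C A D / C A E D B / B D A C E / A E D B C / D C B E A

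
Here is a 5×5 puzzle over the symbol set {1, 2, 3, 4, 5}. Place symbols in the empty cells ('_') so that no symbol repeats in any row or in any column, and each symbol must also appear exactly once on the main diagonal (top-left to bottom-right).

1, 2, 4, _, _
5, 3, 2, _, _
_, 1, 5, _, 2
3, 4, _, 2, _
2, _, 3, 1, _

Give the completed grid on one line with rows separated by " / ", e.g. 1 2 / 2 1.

row 2 has {2,3,5}; column 4 has {1,2} — only 4 is left for (r2,c4).
row 2 has {2,3,4,5}; column 5 has {2} — only 1 is left for (r2,c5).
row 3 has {1,2,5}; column 1 has {1,2,3,5} — only 4 is left for (r3,c1).
row 3 has {1,2,4,5}; column 4 has {1,2,4} — only 3 is left for (r3,c4).
row 4 has {2,3,4}; column 3 has {2,3,4,5} — only 1 is left for (r4,c3).
row 4 has {1,2,3,4}; column 5 has {1,2} — only 5 is left for (r4,c5).
row 5 has {1,2,3}; column 2 has {1,2,3,4} — only 5 is left for (r5,c2).
row 5 has {1,2,3,5}; column 5 has {1,2,5}; the diagonal has {1,2,3,5} — only 4 is left for (r5,c5).
row 1 has {1,2,4}; column 4 has {1,2,3,4} — only 5 is left for (r1,c4).
row 1 has {1,2,4,5}; column 5 has {1,2,4,5} — only 3 is left for (r1,c5).

1 2 4 5 3 / 5 3 2 4 1 / 4 1 5 3 2 / 3 4 1 2 5 / 2 5 3 1 4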